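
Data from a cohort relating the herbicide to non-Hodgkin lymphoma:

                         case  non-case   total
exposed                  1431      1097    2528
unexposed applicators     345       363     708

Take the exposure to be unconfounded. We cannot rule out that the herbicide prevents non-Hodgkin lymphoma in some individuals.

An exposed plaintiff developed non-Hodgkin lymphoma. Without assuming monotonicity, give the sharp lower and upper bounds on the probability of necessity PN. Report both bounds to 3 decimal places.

p₁ = P(outcome | exposed) = 1431/2528 = 0.56606
p₀ = P(outcome | unexposed) = 345/708 = 0.48729
Under exogeneity alone the bounds on PN are max{0,(p₁−p₀)/p₁} ≤ PN ≤ min{1,(1−p₀)/p₁}.
  lower = (p₁ − p₀)/p₁ = 0.078772 / 0.56606 ≈ 0.1392
  upper = min{1, (1 − p₀)/p₁} = 0.51271 / 0.56606 ≈ 0.9058

0.139 ≤ PN ≤ 0.906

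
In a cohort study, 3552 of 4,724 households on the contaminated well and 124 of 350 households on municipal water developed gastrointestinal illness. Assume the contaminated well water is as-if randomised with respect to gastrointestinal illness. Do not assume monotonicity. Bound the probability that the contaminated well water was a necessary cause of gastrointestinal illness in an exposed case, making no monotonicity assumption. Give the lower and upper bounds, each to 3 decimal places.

0.529 ≤ PN ≤ 0.859

p₁ = P(outcome | exposed) = 3552/4724 = 0.75191
p₀ = P(outcome | unexposed) = 124/350 = 0.35429
Under exogeneity alone the bounds on PN are max{0,(p₁−p₀)/p₁} ≤ PN ≤ min{1,(1−p₀)/p₁}.
  lower = (p₁ − p₀)/p₁ = 0.39762 / 0.75191 ≈ 0.5288
  upper = min{1, (1 − p₀)/p₁} = 0.64571 / 0.75191 ≈ 0.8588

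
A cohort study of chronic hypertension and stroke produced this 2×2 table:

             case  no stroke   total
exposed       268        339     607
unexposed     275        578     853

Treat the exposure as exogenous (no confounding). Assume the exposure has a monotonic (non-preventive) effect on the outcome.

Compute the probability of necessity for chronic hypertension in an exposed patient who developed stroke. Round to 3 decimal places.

PN ≈ 0.270

p₁ = P(outcome | exposed) = 268/607 = 0.44152
p₀ = P(outcome | unexposed) = 275/853 = 0.32239
Under exogeneity and monotonicity, PN = (p₁ − p₀) / p₁.
PN = (0.44152 − 0.32239) / 0.44152 = 0.11912 / 0.44152 ≈ 0.2698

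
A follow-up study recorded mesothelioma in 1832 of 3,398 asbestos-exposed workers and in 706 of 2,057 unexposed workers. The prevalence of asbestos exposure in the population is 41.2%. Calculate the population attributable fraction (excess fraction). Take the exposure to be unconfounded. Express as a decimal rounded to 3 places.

PAF ≈ 0.190

p₁ = P(outcome | exposed) = 1832/3398 = 0.53914
p₀ = P(outcome | unexposed) = 706/2057 = 0.34322
Overall risk P(Y=1) = π·p₁ + (1−π)·p₀ = 0.412×0.53914 + 0.588×0.34322 = 0.42394.
Under exogeneity, PAF = [P(Y=1) − p₀] / P(Y=1).
PAF = (0.42394 − 0.34322) / 0.42394 ≈ 0.1904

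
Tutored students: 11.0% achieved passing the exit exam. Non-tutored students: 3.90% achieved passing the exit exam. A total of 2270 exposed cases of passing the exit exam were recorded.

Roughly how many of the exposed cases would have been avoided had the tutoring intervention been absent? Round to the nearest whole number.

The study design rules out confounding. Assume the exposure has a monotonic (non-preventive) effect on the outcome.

about 1465 cases

p₁ = 0.11, p₀ = 0.039.
PN = (p₁ − p₀)/p₁ = (0.11 − 0.039) / 0.11 ≈ 0.64545.
Attributable cases ≈ PN × (exposed cases) = 0.64545 × 2270 ≈ 1465.18.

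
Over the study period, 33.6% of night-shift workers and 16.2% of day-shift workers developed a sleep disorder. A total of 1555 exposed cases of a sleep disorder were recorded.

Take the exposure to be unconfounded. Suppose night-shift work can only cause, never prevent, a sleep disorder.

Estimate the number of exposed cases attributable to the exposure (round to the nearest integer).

about 805 cases

p₁ = 0.336, p₀ = 0.162.
PN = (p₁ − p₀)/p₁ = (0.336 − 0.162) / 0.336 ≈ 0.51786.
Attributable cases ≈ PN × (exposed cases) = 0.51786 × 1555 ≈ 805.27.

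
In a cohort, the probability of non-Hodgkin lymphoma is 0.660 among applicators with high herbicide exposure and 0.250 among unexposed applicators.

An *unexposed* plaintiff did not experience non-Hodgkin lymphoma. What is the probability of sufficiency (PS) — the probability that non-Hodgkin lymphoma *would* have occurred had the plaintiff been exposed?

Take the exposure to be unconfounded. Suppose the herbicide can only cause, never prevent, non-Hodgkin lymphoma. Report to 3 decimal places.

Let p₁ = 0.66, p₀ = 0.25.
Under exogeneity and monotonicity, PS = (p₁ − p₀) / (1 − p₀).
PS = (0.66 − 0.25) / (1 − 0.25) = 0.41 / 0.75 ≈ 0.5467

PS ≈ 0.547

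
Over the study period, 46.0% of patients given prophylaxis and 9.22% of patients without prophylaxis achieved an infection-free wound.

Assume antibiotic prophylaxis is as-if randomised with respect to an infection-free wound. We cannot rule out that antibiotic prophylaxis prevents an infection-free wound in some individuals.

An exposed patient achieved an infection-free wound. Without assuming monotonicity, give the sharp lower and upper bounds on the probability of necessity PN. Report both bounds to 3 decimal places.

p₁ = 0.46, p₀ = 0.0922.
Under exogeneity alone the bounds on PN are max{0,(p₁−p₀)/p₁} ≤ PN ≤ min{1,(1−p₀)/p₁}.
  lower = (p₁ − p₀)/p₁ = 0.3678 / 0.46 ≈ 0.7996
  upper = min{1, (1 − p₀)/p₁} = 0.9078 / 0.46 ≈ 1.9735 → capped at 1

0.800 ≤ PN ≤ 1.000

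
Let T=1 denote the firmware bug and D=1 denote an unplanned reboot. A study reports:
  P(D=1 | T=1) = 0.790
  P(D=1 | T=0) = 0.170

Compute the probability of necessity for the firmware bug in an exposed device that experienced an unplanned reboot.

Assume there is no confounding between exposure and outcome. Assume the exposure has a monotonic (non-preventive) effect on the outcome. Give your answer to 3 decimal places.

PN ≈ 0.785

Let p₁ = 0.79, p₀ = 0.17.
Under exogeneity and monotonicity, PN = (p₁ − p₀) / p₁.
PN = (0.79 − 0.17) / 0.79 = 0.62 / 0.79 ≈ 0.7848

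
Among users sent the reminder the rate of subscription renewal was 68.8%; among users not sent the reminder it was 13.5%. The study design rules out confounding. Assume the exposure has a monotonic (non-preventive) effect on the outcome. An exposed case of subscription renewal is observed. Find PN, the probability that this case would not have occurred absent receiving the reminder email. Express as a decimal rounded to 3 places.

PN ≈ 0.804

p₁ = 0.688, p₀ = 0.135.
Under exogeneity and monotonicity, PN = (p₁ − p₀) / p₁.
PN = (0.688 − 0.135) / 0.688 = 0.553 / 0.688 ≈ 0.8038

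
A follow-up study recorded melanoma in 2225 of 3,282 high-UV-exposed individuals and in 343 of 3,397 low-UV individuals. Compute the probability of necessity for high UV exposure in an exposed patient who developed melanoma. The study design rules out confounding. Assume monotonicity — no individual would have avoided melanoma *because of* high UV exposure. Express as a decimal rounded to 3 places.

PN ≈ 0.851

p₁ = P(outcome | exposed) = 2225/3282 = 0.67794
p₀ = P(outcome | unexposed) = 343/3397 = 0.10097
Under exogeneity and monotonicity, PN = (p₁ − p₀) / p₁.
PN = (0.67794 − 0.10097) / 0.67794 = 0.57697 / 0.67794 ≈ 0.8511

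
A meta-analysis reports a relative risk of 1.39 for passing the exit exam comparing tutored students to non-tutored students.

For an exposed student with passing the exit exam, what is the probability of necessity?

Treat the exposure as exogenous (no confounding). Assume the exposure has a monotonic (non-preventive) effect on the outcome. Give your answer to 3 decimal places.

PN ≈ 0.281

Under exogeneity and monotonicity, PN = (RR − 1) / RR = 1 − 1/RR.
PN = (1.39 − 1) / 1.39 = 0.39 / 1.39 ≈ 0.2806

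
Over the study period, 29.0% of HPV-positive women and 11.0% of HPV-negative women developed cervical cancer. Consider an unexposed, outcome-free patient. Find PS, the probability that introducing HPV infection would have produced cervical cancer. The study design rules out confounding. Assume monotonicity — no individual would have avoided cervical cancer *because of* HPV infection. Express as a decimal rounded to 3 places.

PS ≈ 0.202

p₁ = 0.29, p₀ = 0.11.
Under exogeneity and monotonicity, PS = (p₁ − p₀) / (1 − p₀).
PS = (0.29 − 0.11) / (1 − 0.11) = 0.18 / 0.89 ≈ 0.2022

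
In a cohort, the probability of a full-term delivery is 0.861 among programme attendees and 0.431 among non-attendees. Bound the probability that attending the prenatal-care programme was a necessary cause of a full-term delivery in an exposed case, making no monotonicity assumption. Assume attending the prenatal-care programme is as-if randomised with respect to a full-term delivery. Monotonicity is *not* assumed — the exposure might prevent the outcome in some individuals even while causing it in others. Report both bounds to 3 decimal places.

Let p₁ = 0.861, p₀ = 0.431.
Under exogeneity alone the bounds on PN are max{0,(p₁−p₀)/p₁} ≤ PN ≤ min{1,(1−p₀)/p₁}.
  lower = (p₁ − p₀)/p₁ = 0.43 / 0.861 ≈ 0.4994
  upper = min{1, (1 − p₀)/p₁} = 0.569 / 0.861 ≈ 0.6609

0.499 ≤ PN ≤ 0.661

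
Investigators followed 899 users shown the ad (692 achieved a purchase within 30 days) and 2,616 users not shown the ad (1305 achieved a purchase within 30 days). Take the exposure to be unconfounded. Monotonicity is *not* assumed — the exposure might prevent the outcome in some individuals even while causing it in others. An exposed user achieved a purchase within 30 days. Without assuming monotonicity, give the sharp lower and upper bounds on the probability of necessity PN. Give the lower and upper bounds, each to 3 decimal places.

p₁ = P(outcome | exposed) = 692/899 = 0.76974
p₀ = P(outcome | unexposed) = 1305/2616 = 0.49885
Under exogeneity alone the bounds on PN are max{0,(p₁−p₀)/p₁} ≤ PN ≤ min{1,(1−p₀)/p₁}.
  lower = (p₁ − p₀)/p₁ = 0.27089 / 0.76974 ≈ 0.3519
  upper = min{1, (1 − p₀)/p₁} = 0.50115 / 0.76974 ≈ 0.6511

0.352 ≤ PN ≤ 0.651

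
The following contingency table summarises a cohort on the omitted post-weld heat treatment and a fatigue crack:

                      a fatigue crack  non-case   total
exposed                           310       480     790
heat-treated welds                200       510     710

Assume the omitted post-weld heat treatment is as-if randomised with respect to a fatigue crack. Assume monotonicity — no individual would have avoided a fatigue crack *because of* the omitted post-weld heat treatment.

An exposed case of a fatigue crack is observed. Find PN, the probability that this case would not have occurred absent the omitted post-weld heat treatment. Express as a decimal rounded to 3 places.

PN ≈ 0.282

p₁ = P(outcome | exposed) = 310/790 = 0.39241
p₀ = P(outcome | unexposed) = 200/710 = 0.28169
Under exogeneity and monotonicity, PN = (p₁ − p₀) / p₁.
PN = (0.39241 − 0.28169) / 0.39241 = 0.11071 / 0.39241 ≈ 0.2821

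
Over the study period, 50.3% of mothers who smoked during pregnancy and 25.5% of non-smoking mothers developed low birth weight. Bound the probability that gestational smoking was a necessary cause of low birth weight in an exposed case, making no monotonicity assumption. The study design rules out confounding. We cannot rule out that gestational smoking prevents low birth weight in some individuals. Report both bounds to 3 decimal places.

p₁ = 0.503, p₀ = 0.255.
Under exogeneity alone the bounds on PN are max{0,(p₁−p₀)/p₁} ≤ PN ≤ min{1,(1−p₀)/p₁}.
  lower = (p₁ − p₀)/p₁ = 0.248 / 0.503 ≈ 0.4930
  upper = min{1, (1 − p₀)/p₁} = 0.745 / 0.503 ≈ 1.4811 → capped at 1

0.493 ≤ PN ≤ 1.000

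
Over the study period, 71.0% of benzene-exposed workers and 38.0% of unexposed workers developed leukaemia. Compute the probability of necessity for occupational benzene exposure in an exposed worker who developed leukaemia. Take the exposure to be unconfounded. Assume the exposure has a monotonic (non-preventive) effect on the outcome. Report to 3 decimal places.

PN ≈ 0.465

p₁ = 0.71, p₀ = 0.38.
Under exogeneity and monotonicity, PN = (p₁ − p₀) / p₁.
PN = (0.71 − 0.38) / 0.71 = 0.33 / 0.71 ≈ 0.4648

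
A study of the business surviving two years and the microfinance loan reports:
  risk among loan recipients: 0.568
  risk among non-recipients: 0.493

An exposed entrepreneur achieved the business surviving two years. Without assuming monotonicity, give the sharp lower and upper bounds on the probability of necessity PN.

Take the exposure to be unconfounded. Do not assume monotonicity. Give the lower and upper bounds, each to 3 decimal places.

0.132 ≤ PN ≤ 0.893

Let p₁ = 0.568, p₀ = 0.493.
Under exogeneity alone the bounds on PN are max{0,(p₁−p₀)/p₁} ≤ PN ≤ min{1,(1−p₀)/p₁}.
  lower = (p₁ − p₀)/p₁ = 0.075 / 0.568 ≈ 0.1320
  upper = min{1, (1 − p₀)/p₁} = 0.507 / 0.568 ≈ 0.8926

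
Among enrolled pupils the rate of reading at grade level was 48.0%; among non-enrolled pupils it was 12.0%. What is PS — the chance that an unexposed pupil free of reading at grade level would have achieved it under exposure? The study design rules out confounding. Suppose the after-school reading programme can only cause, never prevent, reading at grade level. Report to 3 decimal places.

PS ≈ 0.409

p₁ = 0.48, p₀ = 0.12.
Under exogeneity and monotonicity, PS = (p₁ − p₀) / (1 − p₀).
PS = (0.48 − 0.12) / (1 − 0.12) = 0.36 / 0.88 ≈ 0.4091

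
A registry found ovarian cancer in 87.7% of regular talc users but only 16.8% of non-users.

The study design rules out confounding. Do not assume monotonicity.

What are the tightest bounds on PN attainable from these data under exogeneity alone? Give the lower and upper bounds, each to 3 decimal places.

p₁ = 0.877, p₀ = 0.168.
Under exogeneity alone the bounds on PN are max{0,(p₁−p₀)/p₁} ≤ PN ≤ min{1,(1−p₀)/p₁}.
  lower = (p₁ − p₀)/p₁ = 0.709 / 0.877 ≈ 0.8084
  upper = min{1, (1 − p₀)/p₁} = 0.832 / 0.877 ≈ 0.9487

0.808 ≤ PN ≤ 0.949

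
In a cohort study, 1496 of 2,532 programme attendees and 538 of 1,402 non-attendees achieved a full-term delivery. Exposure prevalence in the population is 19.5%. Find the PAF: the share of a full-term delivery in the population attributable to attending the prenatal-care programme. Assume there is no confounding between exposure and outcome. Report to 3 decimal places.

p₁ = P(outcome | exposed) = 1496/2532 = 0.59084
p₀ = P(outcome | unexposed) = 538/1402 = 0.38374
Overall risk P(Y=1) = π·p₁ + (1−π)·p₀ = 0.195×0.59084 + 0.805×0.38374 = 0.42412.
Under exogeneity, PAF = [P(Y=1) − p₀] / P(Y=1).
PAF = (0.42412 − 0.38374) / 0.42412 ≈ 0.0952

PAF ≈ 0.095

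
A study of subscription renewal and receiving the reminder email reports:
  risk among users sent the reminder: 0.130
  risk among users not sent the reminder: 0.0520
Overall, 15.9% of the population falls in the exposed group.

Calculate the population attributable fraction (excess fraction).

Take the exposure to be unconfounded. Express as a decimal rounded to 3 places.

PAF ≈ 0.193

Let p₁ = 0.13, p₀ = 0.052.
Overall risk P(Y=1) = π·p₁ + (1−π)·p₀ = 0.159×0.13 + 0.841×0.052 = 0.064402.
Under exogeneity, PAF = [P(Y=1) − p₀] / P(Y=1).
PAF = (0.064402 − 0.052) / 0.064402 ≈ 0.1926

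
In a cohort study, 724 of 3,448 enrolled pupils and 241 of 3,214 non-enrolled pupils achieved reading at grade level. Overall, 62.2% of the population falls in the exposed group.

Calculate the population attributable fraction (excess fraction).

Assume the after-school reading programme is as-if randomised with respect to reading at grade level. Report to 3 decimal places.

PAF ≈ 0.528

p₁ = P(outcome | exposed) = 724/3448 = 0.20998
p₀ = P(outcome | unexposed) = 241/3214 = 0.074984
Overall risk P(Y=1) = π·p₁ + (1−π)·p₀ = 0.622×0.20998 + 0.378×0.074984 = 0.15895.
Under exogeneity, PAF = [P(Y=1) − p₀] / P(Y=1).
PAF = (0.15895 − 0.074984) / 0.15895 ≈ 0.5283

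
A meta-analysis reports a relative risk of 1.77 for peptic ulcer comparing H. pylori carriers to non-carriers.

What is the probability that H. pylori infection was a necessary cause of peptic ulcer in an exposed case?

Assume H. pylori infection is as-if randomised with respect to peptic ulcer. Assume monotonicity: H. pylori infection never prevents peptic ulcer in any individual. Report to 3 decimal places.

PN ≈ 0.435

Under exogeneity and monotonicity, PN = (RR − 1) / RR = 1 − 1/RR.
PN = (1.77 − 1) / 1.77 = 0.77 / 1.77 ≈ 0.4350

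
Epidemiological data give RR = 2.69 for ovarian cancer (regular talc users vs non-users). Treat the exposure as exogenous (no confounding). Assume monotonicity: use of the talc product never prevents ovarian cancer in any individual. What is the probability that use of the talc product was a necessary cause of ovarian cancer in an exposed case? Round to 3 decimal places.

Under exogeneity and monotonicity, PN = (RR − 1) / RR = 1 − 1/RR.
PN = (2.69 − 1) / 2.69 = 1.69 / 2.69 ≈ 0.6283

PN ≈ 0.628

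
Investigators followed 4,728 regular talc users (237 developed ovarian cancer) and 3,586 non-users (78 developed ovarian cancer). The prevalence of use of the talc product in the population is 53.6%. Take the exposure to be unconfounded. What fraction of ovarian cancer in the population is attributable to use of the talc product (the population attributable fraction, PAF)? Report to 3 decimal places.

PAF ≈ 0.412

p₁ = P(outcome | exposed) = 237/4728 = 0.050127
p₀ = P(outcome | unexposed) = 78/3586 = 0.021751
Overall risk P(Y=1) = π·p₁ + (1−π)·p₀ = 0.536×0.050127 + 0.464×0.021751 = 0.036961.
Under exogeneity, PAF = [P(Y=1) − p₀] / P(Y=1).
PAF = (0.036961 − 0.021751) / 0.036961 ≈ 0.4115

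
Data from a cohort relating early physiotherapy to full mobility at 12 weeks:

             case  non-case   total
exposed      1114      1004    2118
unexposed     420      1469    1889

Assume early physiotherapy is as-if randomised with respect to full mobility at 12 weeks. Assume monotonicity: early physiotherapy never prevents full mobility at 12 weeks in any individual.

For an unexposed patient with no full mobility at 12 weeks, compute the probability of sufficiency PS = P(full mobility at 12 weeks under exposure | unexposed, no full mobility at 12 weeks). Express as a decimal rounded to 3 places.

PS ≈ 0.390

p₁ = P(outcome | exposed) = 1114/2118 = 0.52597
p₀ = P(outcome | unexposed) = 420/1889 = 0.22234
Under exogeneity and monotonicity, PS = (p₁ − p₀)/(1 − p₀).
PS = (0.52597 − 0.22234) / 0.77766 ≈ 0.3904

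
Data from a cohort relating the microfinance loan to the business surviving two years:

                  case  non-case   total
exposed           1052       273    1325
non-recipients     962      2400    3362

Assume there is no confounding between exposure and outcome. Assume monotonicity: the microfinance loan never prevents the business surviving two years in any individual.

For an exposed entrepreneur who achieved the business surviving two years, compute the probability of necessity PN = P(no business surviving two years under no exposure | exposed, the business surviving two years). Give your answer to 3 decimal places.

p₁ = P(outcome | exposed) = 1052/1325 = 0.79396
p₀ = P(outcome | unexposed) = 962/3362 = 0.28614
Under exogeneity and monotonicity, PN = (p₁ − p₀)/p₁.
PN = (0.79396 − 0.28614) / 0.79396 ≈ 0.6396

PN ≈ 0.640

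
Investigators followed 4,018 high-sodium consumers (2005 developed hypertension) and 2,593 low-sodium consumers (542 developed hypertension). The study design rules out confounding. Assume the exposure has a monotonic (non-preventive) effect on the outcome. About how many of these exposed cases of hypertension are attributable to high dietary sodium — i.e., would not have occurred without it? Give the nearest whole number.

about 1165 cases

p₁ = P(outcome | exposed) = 2005/4018 = 0.499
p₀ = P(outcome | unexposed) = 542/2593 = 0.20902
PN = (p₁ − p₀)/p₁ = (0.499 − 0.20902) / 0.499 ≈ 0.58112.
Attributable cases ≈ PN × (exposed cases) = 0.58112 × 2005 ≈ 1165.14.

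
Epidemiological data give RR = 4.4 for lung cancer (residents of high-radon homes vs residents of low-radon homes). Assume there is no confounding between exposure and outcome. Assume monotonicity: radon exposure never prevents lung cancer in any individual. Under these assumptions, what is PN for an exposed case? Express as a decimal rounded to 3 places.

Under exogeneity and monotonicity, PN = (RR − 1) / RR = 1 − 1/RR.
PN = (4.4 − 1) / 4.4 = 3.4 / 4.4 ≈ 0.7727

PN ≈ 0.773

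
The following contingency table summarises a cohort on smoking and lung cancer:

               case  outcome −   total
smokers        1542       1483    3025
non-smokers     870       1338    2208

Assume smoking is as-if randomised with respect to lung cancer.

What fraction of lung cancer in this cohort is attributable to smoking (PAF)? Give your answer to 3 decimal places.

p₁ = P(outcome | exposed) = 1542/3025 = 0.50975
p₀ = P(outcome | unexposed) = 870/2208 = 0.39402
Exposure prevalence π = 3025/5233 = 0.57806; overall risk P(Y=1) = 0.46092.
Under exogeneity, PAF = [P(Y=1) − p₀]/P(Y=1).
PAF = (0.46092 − 0.39402) / 0.46092 ≈ 0.1451

PAF ≈ 0.145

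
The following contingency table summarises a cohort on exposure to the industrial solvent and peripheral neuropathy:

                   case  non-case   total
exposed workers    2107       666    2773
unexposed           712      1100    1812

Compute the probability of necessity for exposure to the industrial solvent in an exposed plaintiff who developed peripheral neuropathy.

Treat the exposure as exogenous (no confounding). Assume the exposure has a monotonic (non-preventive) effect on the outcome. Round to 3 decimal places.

p₁ = P(outcome | exposed) = 2107/2773 = 0.75983
p₀ = P(outcome | unexposed) = 712/1812 = 0.39294
Under exogeneity and monotonicity, PN = (p₁ − p₀) / p₁.
PN = (0.75983 − 0.39294) / 0.75983 = 0.36689 / 0.75983 ≈ 0.4829

PN ≈ 0.483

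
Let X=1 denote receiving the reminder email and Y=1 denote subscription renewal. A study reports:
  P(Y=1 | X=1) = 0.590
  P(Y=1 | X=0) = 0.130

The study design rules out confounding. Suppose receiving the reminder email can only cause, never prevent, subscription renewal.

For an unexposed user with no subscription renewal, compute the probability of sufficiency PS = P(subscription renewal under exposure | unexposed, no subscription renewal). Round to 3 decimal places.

PS ≈ 0.529

Let p₁ = 0.59, p₀ = 0.13.
Under exogeneity and monotonicity, PS = (p₁ − p₀) / (1 − p₀).
PS = (0.59 − 0.13) / (1 − 0.13) = 0.46 / 0.87 ≈ 0.5287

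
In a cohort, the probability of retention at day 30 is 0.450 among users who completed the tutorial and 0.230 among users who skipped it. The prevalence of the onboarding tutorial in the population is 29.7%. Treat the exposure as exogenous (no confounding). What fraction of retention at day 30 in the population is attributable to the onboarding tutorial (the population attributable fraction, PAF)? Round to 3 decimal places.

PAF ≈ 0.221

Let p₁ = 0.45, p₀ = 0.23.
Overall risk P(Y=1) = π·p₁ + (1−π)·p₀ = 0.297×0.45 + 0.703×0.23 = 0.29534.
Under exogeneity, PAF = [P(Y=1) − p₀] / P(Y=1).
PAF = (0.29534 − 0.23) / 0.29534 ≈ 0.2212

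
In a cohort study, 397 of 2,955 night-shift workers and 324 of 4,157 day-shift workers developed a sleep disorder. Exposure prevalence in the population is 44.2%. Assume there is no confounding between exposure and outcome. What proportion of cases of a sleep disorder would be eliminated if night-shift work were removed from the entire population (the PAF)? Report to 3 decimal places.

PAF ≈ 0.242

p₁ = P(outcome | exposed) = 397/2955 = 0.13435
p₀ = P(outcome | unexposed) = 324/4157 = 0.077941
Overall risk P(Y=1) = π·p₁ + (1−π)·p₀ = 0.442×0.13435 + 0.558×0.077941 = 0.10287.
Under exogeneity, PAF = [P(Y=1) − p₀] / P(Y=1).
PAF = (0.10287 − 0.077941) / 0.10287 ≈ 0.2424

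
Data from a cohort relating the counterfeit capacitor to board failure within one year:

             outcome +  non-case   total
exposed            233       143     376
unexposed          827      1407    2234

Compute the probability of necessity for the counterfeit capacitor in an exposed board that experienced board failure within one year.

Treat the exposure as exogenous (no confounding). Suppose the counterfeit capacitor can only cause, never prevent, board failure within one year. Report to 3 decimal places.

p₁ = P(outcome | exposed) = 233/376 = 0.61968
p₀ = P(outcome | unexposed) = 827/2234 = 0.37019
Under exogeneity and monotonicity, PN = (p₁ − p₀) / p₁.
PN = (0.61968 − 0.37019) / 0.61968 = 0.24949 / 0.61968 ≈ 0.4026

PN ≈ 0.403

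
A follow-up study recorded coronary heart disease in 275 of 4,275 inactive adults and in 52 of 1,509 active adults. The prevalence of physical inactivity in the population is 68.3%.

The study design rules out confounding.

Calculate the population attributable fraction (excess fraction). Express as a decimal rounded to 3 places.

p₁ = P(outcome | exposed) = 275/4275 = 0.064327
p₀ = P(outcome | unexposed) = 52/1509 = 0.03446
Overall risk P(Y=1) = π·p₁ + (1−π)·p₀ = 0.683×0.064327 + 0.317×0.03446 = 0.054859.
Under exogeneity, PAF = [P(Y=1) − p₀] / P(Y=1).
PAF = (0.054859 − 0.03446) / 0.054859 ≈ 0.3719

PAF ≈ 0.372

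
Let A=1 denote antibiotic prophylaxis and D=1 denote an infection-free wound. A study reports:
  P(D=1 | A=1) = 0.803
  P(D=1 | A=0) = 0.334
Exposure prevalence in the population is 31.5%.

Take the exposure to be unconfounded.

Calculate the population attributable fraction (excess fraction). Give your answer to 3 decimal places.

PAF ≈ 0.307

Let p₁ = 0.803, p₀ = 0.334.
Overall risk P(Y=1) = π·p₁ + (1−π)·p₀ = 0.315×0.803 + 0.685×0.334 = 0.48174.
Under exogeneity, PAF = [P(Y=1) − p₀] / P(Y=1).
PAF = (0.48174 − 0.334) / 0.48174 ≈ 0.3067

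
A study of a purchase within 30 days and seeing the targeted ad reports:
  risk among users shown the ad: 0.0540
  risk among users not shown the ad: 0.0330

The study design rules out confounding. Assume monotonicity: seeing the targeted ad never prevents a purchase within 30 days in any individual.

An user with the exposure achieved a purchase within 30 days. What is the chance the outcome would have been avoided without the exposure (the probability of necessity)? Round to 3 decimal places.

PN ≈ 0.389

Let p₁ = 0.054, p₀ = 0.033.
Under exogeneity and monotonicity, PN = (p₁ − p₀) / p₁.
PN = (0.054 − 0.033) / 0.054 = 0.021 / 0.054 ≈ 0.3889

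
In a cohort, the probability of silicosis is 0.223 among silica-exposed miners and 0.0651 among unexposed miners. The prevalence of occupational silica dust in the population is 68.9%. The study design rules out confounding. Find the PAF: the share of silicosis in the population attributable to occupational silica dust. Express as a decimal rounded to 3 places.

Let p₁ = 0.223, p₀ = 0.0651.
Overall risk P(Y=1) = π·p₁ + (1−π)·p₀ = 0.689×0.223 + 0.311×0.0651 = 0.17389.
Under exogeneity, PAF = [P(Y=1) − p₀] / P(Y=1).
PAF = (0.17389 − 0.0651) / 0.17389 ≈ 0.6256

PAF ≈ 0.626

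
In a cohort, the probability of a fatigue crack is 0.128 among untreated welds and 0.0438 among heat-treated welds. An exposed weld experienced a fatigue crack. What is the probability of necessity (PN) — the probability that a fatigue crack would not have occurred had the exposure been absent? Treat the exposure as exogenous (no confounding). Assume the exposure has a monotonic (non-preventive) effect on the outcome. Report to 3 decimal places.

Let p₁ = 0.128, p₀ = 0.0438.
Under exogeneity and monotonicity, PN = (p₁ − p₀) / p₁.
PN = (0.128 − 0.0438) / 0.128 = 0.0842 / 0.128 ≈ 0.6578

PN ≈ 0.658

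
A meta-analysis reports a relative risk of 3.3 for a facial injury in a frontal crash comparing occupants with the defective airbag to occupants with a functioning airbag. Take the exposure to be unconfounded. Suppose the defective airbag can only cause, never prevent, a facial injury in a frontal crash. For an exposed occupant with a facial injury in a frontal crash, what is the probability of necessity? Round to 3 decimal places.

PN ≈ 0.697

Under exogeneity and monotonicity, PN = (RR − 1) / RR = 1 − 1/RR.
PN = (3.3 − 1) / 3.3 = 2.3 / 3.3 ≈ 0.6970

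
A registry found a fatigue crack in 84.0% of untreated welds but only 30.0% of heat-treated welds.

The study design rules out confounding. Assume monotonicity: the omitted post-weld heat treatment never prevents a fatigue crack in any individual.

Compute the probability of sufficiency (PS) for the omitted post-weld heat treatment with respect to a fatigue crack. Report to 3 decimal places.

PS ≈ 0.771

p₁ = 0.84, p₀ = 0.3.
Under exogeneity and monotonicity, PS = (p₁ − p₀) / (1 − p₀).
PS = (0.84 − 0.3) / (1 − 0.3) = 0.54 / 0.7 ≈ 0.7714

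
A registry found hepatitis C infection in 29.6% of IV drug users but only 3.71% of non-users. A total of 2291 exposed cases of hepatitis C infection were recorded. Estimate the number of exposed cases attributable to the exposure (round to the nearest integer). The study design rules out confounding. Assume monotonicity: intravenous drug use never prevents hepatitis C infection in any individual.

p₁ = 0.296, p₀ = 0.0371.
PN = (p₁ − p₀)/p₁ = (0.296 − 0.0371) / 0.296 ≈ 0.87466.
Attributable cases ≈ PN × (exposed cases) = 0.87466 × 2291 ≈ 2003.85.

about 2004 cases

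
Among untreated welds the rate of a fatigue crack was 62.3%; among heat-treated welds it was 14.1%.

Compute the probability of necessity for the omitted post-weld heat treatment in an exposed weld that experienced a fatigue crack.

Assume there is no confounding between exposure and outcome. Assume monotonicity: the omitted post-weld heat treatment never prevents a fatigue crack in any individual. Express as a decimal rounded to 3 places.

PN ≈ 0.774

p₁ = 0.623, p₀ = 0.141.
Under exogeneity and monotonicity, PN = (p₁ − p₀) / p₁.
PN = (0.623 − 0.141) / 0.623 = 0.482 / 0.623 ≈ 0.7737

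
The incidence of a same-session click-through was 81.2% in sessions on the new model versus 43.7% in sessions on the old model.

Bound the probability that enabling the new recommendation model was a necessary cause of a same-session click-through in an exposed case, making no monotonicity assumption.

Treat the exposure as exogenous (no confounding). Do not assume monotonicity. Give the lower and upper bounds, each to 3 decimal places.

0.462 ≤ PN ≤ 0.693

p₁ = 0.812, p₀ = 0.437.
Under exogeneity alone the bounds on PN are max{0,(p₁−p₀)/p₁} ≤ PN ≤ min{1,(1−p₀)/p₁}.
  lower = (p₁ − p₀)/p₁ = 0.375 / 0.812 ≈ 0.4618
  upper = min{1, (1 − p₀)/p₁} = 0.563 / 0.812 ≈ 0.6933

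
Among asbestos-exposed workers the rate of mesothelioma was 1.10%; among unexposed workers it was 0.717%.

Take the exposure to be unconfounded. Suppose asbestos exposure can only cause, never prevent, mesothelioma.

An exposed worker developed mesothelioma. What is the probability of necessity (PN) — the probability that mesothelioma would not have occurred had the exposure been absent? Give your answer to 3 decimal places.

p₁ = 0.011, p₀ = 0.00717.
Under exogeneity and monotonicity, PN = (p₁ − p₀) / p₁.
PN = (0.011 − 0.00717) / 0.011 = 0.00383 / 0.011 ≈ 0.3482

PN ≈ 0.348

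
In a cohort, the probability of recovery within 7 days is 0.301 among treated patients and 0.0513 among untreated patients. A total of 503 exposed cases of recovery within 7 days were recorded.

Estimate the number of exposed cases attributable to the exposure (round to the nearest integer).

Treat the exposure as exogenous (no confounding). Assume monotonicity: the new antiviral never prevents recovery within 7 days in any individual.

Let p₁ = 0.301, p₀ = 0.0513.
PN = (p₁ − p₀)/p₁ = (0.301 − 0.0513) / 0.301 ≈ 0.82957.
Attributable cases ≈ PN × (exposed cases) = 0.82957 × 503 ≈ 417.27.

about 417 cases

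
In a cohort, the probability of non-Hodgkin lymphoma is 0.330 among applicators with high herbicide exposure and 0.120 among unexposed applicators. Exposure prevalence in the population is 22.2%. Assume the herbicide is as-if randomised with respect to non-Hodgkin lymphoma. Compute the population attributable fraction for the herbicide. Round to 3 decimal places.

Let p₁ = 0.33, p₀ = 0.12.
Overall risk P(Y=1) = π·p₁ + (1−π)·p₀ = 0.222×0.33 + 0.778×0.12 = 0.16662.
Under exogeneity, PAF = [P(Y=1) − p₀] / P(Y=1).
PAF = (0.16662 − 0.12) / 0.16662 ≈ 0.2798

PAF ≈ 0.280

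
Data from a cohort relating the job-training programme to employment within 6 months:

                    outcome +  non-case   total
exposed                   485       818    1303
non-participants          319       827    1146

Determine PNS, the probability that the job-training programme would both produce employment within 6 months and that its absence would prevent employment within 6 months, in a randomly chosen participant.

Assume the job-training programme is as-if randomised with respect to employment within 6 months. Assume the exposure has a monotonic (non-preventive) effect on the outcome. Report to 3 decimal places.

PNS ≈ 0.094

p₁ = P(outcome | exposed) = 485/1303 = 0.37222
p₀ = P(outcome | unexposed) = 319/1146 = 0.27836
Under exogeneity and monotonicity, PNS = p₁ − p₀.
PNS = 0.37222 − 0.27836 = 0.093858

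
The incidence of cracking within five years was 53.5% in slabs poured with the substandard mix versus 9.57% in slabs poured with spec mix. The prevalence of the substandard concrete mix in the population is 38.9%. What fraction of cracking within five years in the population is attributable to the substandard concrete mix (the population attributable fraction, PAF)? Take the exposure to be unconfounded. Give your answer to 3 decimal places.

p₁ = 0.535, p₀ = 0.0957.
Overall risk P(Y=1) = π·p₁ + (1−π)·p₀ = 0.389×0.535 + 0.611×0.0957 = 0.26659.
Under exogeneity, PAF = [P(Y=1) − p₀] / P(Y=1).
PAF = (0.26659 − 0.0957) / 0.26659 ≈ 0.6410

PAF ≈ 0.641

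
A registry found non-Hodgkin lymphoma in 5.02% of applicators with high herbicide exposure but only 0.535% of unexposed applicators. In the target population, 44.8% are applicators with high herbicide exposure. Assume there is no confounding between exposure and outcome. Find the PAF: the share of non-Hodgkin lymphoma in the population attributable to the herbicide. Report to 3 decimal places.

p₁ = 0.0502, p₀ = 0.00535.
Overall risk P(Y=1) = π·p₁ + (1−π)·p₀ = 0.448×0.0502 + 0.552×0.00535 = 0.025443.
Under exogeneity, PAF = [P(Y=1) − p₀] / P(Y=1).
PAF = (0.025443 − 0.00535) / 0.025443 ≈ 0.7897

PAF ≈ 0.790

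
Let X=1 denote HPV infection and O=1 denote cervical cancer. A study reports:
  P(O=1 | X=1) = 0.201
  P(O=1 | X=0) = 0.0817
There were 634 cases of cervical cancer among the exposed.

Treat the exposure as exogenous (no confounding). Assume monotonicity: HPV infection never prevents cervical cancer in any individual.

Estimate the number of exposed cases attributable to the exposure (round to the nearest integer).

about 376 cases

Let p₁ = 0.201, p₀ = 0.0817.
PN = (p₁ − p₀)/p₁ = (0.201 − 0.0817) / 0.201 ≈ 0.59353.
Attributable cases ≈ PN × (exposed cases) = 0.59353 × 634 ≈ 376.30.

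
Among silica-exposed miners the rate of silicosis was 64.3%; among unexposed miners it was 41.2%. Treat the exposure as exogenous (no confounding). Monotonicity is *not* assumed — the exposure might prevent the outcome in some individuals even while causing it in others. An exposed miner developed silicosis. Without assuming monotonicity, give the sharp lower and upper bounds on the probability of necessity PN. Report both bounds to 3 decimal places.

0.359 ≤ PN ≤ 0.914

p₁ = 0.643, p₀ = 0.412.
Under exogeneity alone the bounds on PN are max{0,(p₁−p₀)/p₁} ≤ PN ≤ min{1,(1−p₀)/p₁}.
  lower = (p₁ − p₀)/p₁ = 0.231 / 0.643 ≈ 0.3593
  upper = min{1, (1 − p₀)/p₁} = 0.588 / 0.643 ≈ 0.9145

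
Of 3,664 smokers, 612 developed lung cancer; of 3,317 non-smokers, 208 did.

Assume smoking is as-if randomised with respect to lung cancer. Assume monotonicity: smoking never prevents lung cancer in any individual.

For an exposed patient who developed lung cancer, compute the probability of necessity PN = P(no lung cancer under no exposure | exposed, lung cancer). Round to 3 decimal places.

PN ≈ 0.625

p₁ = P(outcome | exposed) = 612/3664 = 0.16703
p₀ = P(outcome | unexposed) = 208/3317 = 0.062707
Under exogeneity and monotonicity, PN = (p₁ − p₀) / p₁.
PN = (0.16703 − 0.062707) / 0.16703 = 0.10432 / 0.16703 ≈ 0.6246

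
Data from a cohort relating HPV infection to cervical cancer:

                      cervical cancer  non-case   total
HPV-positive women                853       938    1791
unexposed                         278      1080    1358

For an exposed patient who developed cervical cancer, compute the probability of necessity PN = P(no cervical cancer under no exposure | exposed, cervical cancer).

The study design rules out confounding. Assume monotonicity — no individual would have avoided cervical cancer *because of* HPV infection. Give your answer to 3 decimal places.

p₁ = P(outcome | exposed) = 853/1791 = 0.47627
p₀ = P(outcome | unexposed) = 278/1358 = 0.20471
Under exogeneity and monotonicity, PN = (p₁ − p₀) / p₁.
PN = (0.47627 − 0.20471) / 0.47627 = 0.27156 / 0.47627 ≈ 0.5702

PN ≈ 0.570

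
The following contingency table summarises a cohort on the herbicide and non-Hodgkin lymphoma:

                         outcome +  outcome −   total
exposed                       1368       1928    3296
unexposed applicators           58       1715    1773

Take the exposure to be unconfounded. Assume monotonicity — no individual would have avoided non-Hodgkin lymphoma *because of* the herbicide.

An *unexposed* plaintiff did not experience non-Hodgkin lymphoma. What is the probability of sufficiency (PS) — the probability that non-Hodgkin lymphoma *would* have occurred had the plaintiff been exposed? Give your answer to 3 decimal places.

p₁ = P(outcome | exposed) = 1368/3296 = 0.41505
p₀ = P(outcome | unexposed) = 58/1773 = 0.032713
Under exogeneity and monotonicity, PS = (p₁ − p₀) / (1 − p₀).
PS = (0.41505 − 0.032713) / (1 − 0.032713) = 0.38234 / 0.96729 ≈ 0.3953

PS ≈ 0.395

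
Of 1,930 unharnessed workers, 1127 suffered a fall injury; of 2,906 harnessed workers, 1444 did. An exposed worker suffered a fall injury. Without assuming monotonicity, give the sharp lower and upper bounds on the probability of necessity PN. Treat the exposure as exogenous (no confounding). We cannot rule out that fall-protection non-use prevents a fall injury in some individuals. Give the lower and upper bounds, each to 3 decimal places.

0.149 ≤ PN ≤ 0.862

p₁ = P(outcome | exposed) = 1127/1930 = 0.58394
p₀ = P(outcome | unexposed) = 1444/2906 = 0.4969
Under exogeneity alone the bounds on PN are max{0,(p₁−p₀)/p₁} ≤ PN ≤ min{1,(1−p₀)/p₁}.
  lower = (p₁ − p₀)/p₁ = 0.087035 / 0.58394 ≈ 0.1490
  upper = min{1, (1 − p₀)/p₁} = 0.5031 / 0.58394 ≈ 0.8616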